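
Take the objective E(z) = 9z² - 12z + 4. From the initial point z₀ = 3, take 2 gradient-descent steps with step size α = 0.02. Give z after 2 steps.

1.6224

E′(z) = 18z - 12
z₁ = 3 − 0.02·42 = 2.16
z₂ = 2.16 − 0.02·26.88 = 1.6224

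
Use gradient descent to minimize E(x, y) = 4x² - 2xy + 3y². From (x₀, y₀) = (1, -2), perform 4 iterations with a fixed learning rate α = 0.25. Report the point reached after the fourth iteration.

∇E = (8x - 2y, -2x + 6y)
(x₁, y₁) = (1, -2) − 0.25·(12, -14) = (-2, 1.5)
(x₂, y₂) = (-2, 1.5) − 0.25·(-19, 13) = (2.75, -1.75)
(x₃, y₃) = (2.75, -1.75) − 0.25·(25.5, -16) = (-3.625, 2.25)
(x₄, y₄) = (-3.625, 2.25) − 0.25·(-33.5, 20.75) = (4.75, -2.9375)

(4.75, -2.9375)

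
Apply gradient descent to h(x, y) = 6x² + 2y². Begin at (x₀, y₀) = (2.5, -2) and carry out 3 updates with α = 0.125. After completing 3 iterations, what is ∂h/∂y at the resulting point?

∇h = (12x, 4y)
(x₁, y₁) = (2.5, -2) − 0.125·(30, -8) = (-1.25, -1)
(x₂, y₂) = (-1.25, -1) − 0.125·(-15, -4) = (0.625, -0.5)
(x₃, y₃) = (0.625, -0.5) − 0.125·(7.5, -2) = (-0.3125, -0.25)
∂h/∂y at (-0.3125, -0.25) = -1

-1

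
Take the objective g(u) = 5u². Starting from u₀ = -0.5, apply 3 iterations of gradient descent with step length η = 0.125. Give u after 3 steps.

g′(u) = 10u
Step 1: g′(-0.5) = -5; u₁ = -0.5 − 0.125·(-5) = 0.125
Step 2: g′(0.125) = 1.25; u₂ = 0.125 − 0.125·1.25 = -0.03125
Step 3: g′(-0.03125) = -0.3125; u₃ = -0.03125 − 0.125·(-0.3125) = 0.0078125

0.0078125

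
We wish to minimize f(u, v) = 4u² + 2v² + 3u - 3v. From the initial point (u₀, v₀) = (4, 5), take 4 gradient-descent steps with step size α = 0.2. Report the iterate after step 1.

(-3, 1.6)

∇f = (8u + 3, 4v - 3)
(u₁, v₁) = (4, 5) − 0.2·(35, 17) = (-3, 1.6)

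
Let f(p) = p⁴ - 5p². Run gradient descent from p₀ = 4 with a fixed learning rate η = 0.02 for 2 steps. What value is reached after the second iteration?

f′(p) = 4p³ - 10p
p₁ = 4 − 0.02·216 = -0.32
p₂ = -0.32 − 0.02·3.068928 = -0.38137856

-0.38137856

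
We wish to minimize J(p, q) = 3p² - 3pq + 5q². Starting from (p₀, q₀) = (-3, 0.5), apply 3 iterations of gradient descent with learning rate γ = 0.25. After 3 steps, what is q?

∇J = (6p - 3q, -3p + 10q)
Step 1: at (-3, 0.5), ∇J = (-19.5, 14) → (-3, 0.5) − 0.25·(-19.5, 14) = (1.875, -3)
Step 2: at (1.875, -3), ∇J = (20.25, -35.625) → (1.875, -3) − 0.25·(20.25, -35.625) = (-3.1875, 5.90625)
Step 3: at (-3.1875, 5.90625), ∇J = (-36.84375, 68.625) → (-3.1875, 5.90625) − 0.25·(-36.84375, 68.625) = (6.0234375, -11.25)
q = -11.25

-11.25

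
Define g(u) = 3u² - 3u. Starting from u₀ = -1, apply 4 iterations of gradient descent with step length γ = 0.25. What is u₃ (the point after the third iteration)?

0.6875

g′(u) = 6u - 3
Step 1: g′(-1) = -9; u₁ = -1 − 0.25·(-9) = 1.25
Step 2: g′(1.25) = 4.5; u₂ = 1.25 − 0.25·4.5 = 0.125
Step 3: g′(0.125) = -2.25; u₃ = 0.125 − 0.25·(-2.25) = 0.6875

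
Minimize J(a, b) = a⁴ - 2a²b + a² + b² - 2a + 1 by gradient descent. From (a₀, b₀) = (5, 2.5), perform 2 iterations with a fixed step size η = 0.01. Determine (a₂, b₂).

(0.47819648, 2.894528)

∇J = (4a³ - 4ab + 2a - 2, -2a² + 2b)
Step 1: at (5, 2.5), ∇J = (458, -45) → (5, 2.5) − 0.01·(458, -45) = (0.42, 2.95)
Step 2: at (0.42, 2.95), ∇J = (-5.819648, 5.5472) → (0.42, 2.95) − 0.01·(-5.819648, 5.5472) = (0.47819648, 2.894528)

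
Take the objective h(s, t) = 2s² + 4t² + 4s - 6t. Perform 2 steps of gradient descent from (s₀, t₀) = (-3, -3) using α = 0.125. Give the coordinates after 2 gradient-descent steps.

∇h = (4s + 4, 8t - 6)
Step 1: at (-3, -3), ∇h = (-8, -30) → (-3, -3) − 0.125·(-8, -30) = (-2, 0.75)
Step 2: at (-2, 0.75), ∇h = (-4, 0) → (-2, 0.75) − 0.125·(-4, 0) = (-1.5, 0.75)

(-1.5, 0.75)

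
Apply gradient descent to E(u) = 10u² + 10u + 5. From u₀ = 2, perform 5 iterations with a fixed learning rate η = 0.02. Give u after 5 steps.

E′(u) = 20u + 10
Step 1: E′(2) = 50; u₁ = 2 − 0.02·50 = 1
Step 2: E′(1) = 30; u₂ = 1 − 0.02·30 = 0.4
Step 3: E′(0.4) = 18; u₃ = 0.4 − 0.02·18 = 0.04
Step 4: E′(0.04) = 10.8; u₄ = 0.04 − 0.02·10.8 = -0.176
Step 5: E′(-0.176) = 6.48; u₅ = -0.176 − 0.02·6.48 = -0.3056

-0.3056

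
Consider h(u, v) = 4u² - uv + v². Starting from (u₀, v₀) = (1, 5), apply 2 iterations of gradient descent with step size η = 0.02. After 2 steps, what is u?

∇h = (8u - v, -u + 2v)
(u₁, v₁) = (1, 5) − 0.02·(3, 9) = (0.94, 4.82)
(u₂, v₂) = (0.94, 4.82) − 0.02·(2.7, 8.7) = (0.886, 4.646)
u = 0.886

0.886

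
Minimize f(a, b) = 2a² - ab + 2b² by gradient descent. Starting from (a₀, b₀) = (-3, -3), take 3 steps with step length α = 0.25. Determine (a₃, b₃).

(-0.046875, -0.046875)

∇f = (4a - b, -a + 4b)
Step 1: at (-3, -3), ∇f = (-9, -9) → (-3, -3) − 0.25·(-9, -9) = (-0.75, -0.75)
Step 2: at (-0.75, -0.75), ∇f = (-2.25, -2.25) → (-0.75, -0.75) − 0.25·(-2.25, -2.25) = (-0.1875, -0.1875)
Step 3: at (-0.1875, -0.1875), ∇f = (-0.5625, -0.5625) → (-0.1875, -0.1875) − 0.25·(-0.5625, -0.5625) = (-0.046875, -0.046875)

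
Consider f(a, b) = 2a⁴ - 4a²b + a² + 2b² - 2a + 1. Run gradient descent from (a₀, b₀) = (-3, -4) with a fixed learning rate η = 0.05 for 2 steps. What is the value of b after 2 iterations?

32.68

∇f = (8a³ - 8ab + 2a - 2, -4a² + 4b)
Step 1: at (-3, -4), ∇f = (-320, -52) → (-3, -4) − 0.05·(-320, -52) = (13, -1.4)
Step 2: at (13, -1.4), ∇f = (17745.6, -681.6) → (13, -1.4) − 0.05·(17745.6, -681.6) = (-874.28, 32.68)
b = 32.68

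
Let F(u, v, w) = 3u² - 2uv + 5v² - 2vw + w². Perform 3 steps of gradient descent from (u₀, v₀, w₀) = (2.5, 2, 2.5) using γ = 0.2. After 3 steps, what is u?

0.428

∇F = (6u - 2v, -2u + 10v - 2w, -2v + 2w)
Step 1: at (2.5, 2, 2.5), ∇F = (11, 10, 1) → (2.5, 2, 2.5) − 0.2·(11, 10, 1) = (0.3, 0, 2.3)
Step 2: at (0.3, 0, 2.3), ∇F = (1.8, -5.2, 4.6) → (0.3, 0, 2.3) − 0.2·(1.8, -5.2, 4.6) = (-0.06, 1.04, 1.38)
Step 3: at (-0.06, 1.04, 1.38), ∇F = (-2.44, 7.76, 0.68) → (-0.06, 1.04, 1.38) − 0.2·(-2.44, 7.76, 0.68) = (0.428, -0.512, 1.244)
u = 0.428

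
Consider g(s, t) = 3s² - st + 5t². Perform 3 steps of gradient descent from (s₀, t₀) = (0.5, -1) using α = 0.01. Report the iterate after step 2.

∇g = (6s - t, -s + 10t)
Step 1: at (0.5, -1), ∇g = (4, -10.5) → (0.5, -1) − 0.01·(4, -10.5) = (0.46, -0.895)
Step 2: at (0.46, -0.895), ∇g = (3.655, -9.41) → (0.46, -0.895) − 0.01·(3.655, -9.41) = (0.42345, -0.8009)

(0.42345, -0.8009)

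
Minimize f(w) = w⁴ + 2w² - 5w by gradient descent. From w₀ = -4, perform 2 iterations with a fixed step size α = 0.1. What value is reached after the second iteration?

-5310.1012

f′(w) = 4w³ + 4w - 5
w₁ = -4 − 0.1·(-277) = 23.7
w₂ = 23.7 − 0.1·53338.012 = -5310.1012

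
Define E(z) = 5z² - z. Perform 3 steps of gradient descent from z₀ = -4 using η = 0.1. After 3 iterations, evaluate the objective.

E′(z) = 10z - 1
Step 1: E′(-4) = -41; z₁ = -4 − 0.1·(-41) = 0.1
Step 2: E′(0.1) = 0; z₂ = 0.1 − 0.1·0 = 0.1
Step 3: E′(0.1) = 0; z₃ = 0.1 − 0.1·0 = 0.1
E(0.1) = -0.05

-0.05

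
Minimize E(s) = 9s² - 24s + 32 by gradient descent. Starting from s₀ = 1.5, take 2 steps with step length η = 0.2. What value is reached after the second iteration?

2.46

E′(s) = 18s - 24
Step 1: E′(1.5) = 3; s₁ = 1.5 − 0.2·3 = 0.9
Step 2: E′(0.9) = -7.8; s₂ = 0.9 − 0.2·(-7.8) = 2.46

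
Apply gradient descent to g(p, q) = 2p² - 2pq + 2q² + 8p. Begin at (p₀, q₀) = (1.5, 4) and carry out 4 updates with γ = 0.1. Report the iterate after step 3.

∇g = (4p - 2q + 8, -2p + 4q)
Step 1: at (1.5, 4), ∇g = (6, 13) → (1.5, 4) − 0.1·(6, 13) = (0.9, 2.7)
Step 2: at (0.9, 2.7), ∇g = (6.2, 9) → (0.9, 2.7) − 0.1·(6.2, 9) = (0.28, 1.8)
Step 3: at (0.28, 1.8), ∇g = (5.52, 6.64) → (0.28, 1.8) − 0.1·(5.52, 6.64) = (-0.272, 1.136)

(-0.272, 1.136)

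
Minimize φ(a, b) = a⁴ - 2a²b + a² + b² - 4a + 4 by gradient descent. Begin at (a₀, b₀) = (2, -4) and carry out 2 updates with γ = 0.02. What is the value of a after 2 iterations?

0.52937216

∇φ = (4a³ - 4ab + 2a - 4, -2a² + 2b)
Step 1: at (2, -4), ∇φ = (64, -16) → (2, -4) − 0.02·(64, -16) = (0.72, -3.68)
Step 2: at (0.72, -3.68), ∇φ = (9.531392, -8.3968) → (0.72, -3.68) − 0.02·(9.531392, -8.3968) = (0.52937216, -3.512064)
a = 0.52937216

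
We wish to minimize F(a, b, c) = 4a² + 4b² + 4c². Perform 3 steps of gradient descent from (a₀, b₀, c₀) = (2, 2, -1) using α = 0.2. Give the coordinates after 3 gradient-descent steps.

∇F = (8a, 8b, 8c)
Step 1: at (2, 2, -1), ∇F = (16, 16, -8) → (2, 2, -1) − 0.2·(16, 16, -8) = (-1.2, -1.2, 0.6)
Step 2: at (-1.2, -1.2, 0.6), ∇F = (-9.6, -9.6, 4.8) → (-1.2, -1.2, 0.6) − 0.2·(-9.6, -9.6, 4.8) = (0.72, 0.72, -0.36)
Step 3: at (0.72, 0.72, -0.36), ∇F = (5.76, 5.76, -2.88) → (0.72, 0.72, -0.36) − 0.2·(5.76, 5.76, -2.88) = (-0.432, -0.432, 0.216)

(-0.432, -0.432, 0.216)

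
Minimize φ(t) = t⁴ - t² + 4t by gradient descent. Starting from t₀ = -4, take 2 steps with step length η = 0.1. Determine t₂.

-3371.7856

φ′(t) = 4t³ - 2t + 4
Step 1: φ′(-4) = -244; t₁ = -4 − 0.1·(-244) = 20.4
Step 2: φ′(20.4) = 33921.856; t₂ = 20.4 − 0.1·33921.856 = -3371.7856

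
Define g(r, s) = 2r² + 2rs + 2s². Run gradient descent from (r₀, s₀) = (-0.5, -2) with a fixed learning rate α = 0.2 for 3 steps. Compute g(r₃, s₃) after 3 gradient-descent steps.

∇g = (4r + 2s, 2r + 4s)
(r₁, s₁) = (-0.5, -2) − 0.2·(-6, -9) = (0.7, -0.2)
(r₂, s₂) = (0.7, -0.2) − 0.2·(2.4, 0.6) = (0.22, -0.32)
(r₃, s₃) = (0.22, -0.32) − 0.2·(0.24, -0.84) = (0.172, -0.152)
g(0.172, -0.152) = 0.053088

0.053088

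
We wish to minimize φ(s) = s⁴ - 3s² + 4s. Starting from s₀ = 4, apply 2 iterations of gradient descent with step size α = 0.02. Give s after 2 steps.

φ′(s) = 4s³ - 6s + 4
s₁ = 4 − 0.02·236 = -0.72
s₂ = -0.72 − 0.02·6.827008 = -0.85654016

-0.85654016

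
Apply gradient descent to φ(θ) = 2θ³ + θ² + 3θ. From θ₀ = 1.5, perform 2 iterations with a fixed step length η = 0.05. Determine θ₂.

0.2398125

φ′(θ) = 6θ² + 2θ + 3
Step 1: φ′(1.5) = 19.5; θ₁ = 1.5 − 0.05·19.5 = 0.525
Step 2: φ′(0.525) = 5.70375; θ₂ = 0.525 − 0.05·5.70375 = 0.2398125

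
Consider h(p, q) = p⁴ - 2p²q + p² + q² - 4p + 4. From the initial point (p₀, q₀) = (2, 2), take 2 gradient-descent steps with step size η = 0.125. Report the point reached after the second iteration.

(0.5, 1.875)

∇h = (4p³ - 4pq + 2p - 4, -2p² + 2q)
Step 1: at (2, 2), ∇h = (16, -4) → (2, 2) − 0.125·(16, -4) = (0, 2.5)
Step 2: at (0, 2.5), ∇h = (-4, 5) → (0, 2.5) − 0.125·(-4, 5) = (0.5, 1.875)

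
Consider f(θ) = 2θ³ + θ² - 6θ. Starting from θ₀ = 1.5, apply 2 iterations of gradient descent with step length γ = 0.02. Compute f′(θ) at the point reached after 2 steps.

f′(θ) = 6θ² + 2θ - 6
θ₁ = 1.5 − 0.02·10.5 = 1.29
θ₂ = 1.29 − 0.02·6.5646 = 1.158708
f′(θ) at (1.158708) = 4.373041375584

4.373041375584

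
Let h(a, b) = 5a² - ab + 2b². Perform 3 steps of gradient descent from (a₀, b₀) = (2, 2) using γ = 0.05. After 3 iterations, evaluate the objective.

3.0104925

∇h = (10a - b, -a + 4b)
(a₁, b₁) = (2, 2) − 0.05·(18, 6) = (1.1, 1.7)
(a₂, b₂) = (1.1, 1.7) − 0.05·(9.3, 5.7) = (0.635, 1.415)
(a₃, b₃) = (0.635, 1.415) − 0.05·(4.935, 5.025) = (0.38825, 1.16375)
h(0.38825, 1.16375) = 3.0104925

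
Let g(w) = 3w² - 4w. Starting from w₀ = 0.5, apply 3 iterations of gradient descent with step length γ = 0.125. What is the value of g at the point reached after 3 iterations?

-1.33331298828125

g′(w) = 6w - 4
Step 1: g′(0.5) = -1; w₁ = 0.5 − 0.125·(-1) = 0.625
Step 2: g′(0.625) = -0.25; w₂ = 0.625 − 0.125·(-0.25) = 0.65625
Step 3: g′(0.65625) = -0.0625; w₃ = 0.65625 − 0.125·(-0.0625) = 0.6640625
g(0.6640625) = -1.33331298828125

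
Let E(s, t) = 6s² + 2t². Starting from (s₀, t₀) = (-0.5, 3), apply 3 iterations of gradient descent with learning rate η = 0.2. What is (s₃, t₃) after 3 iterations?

∇E = (12s, 4t)
Step 1: at (-0.5, 3), ∇E = (-6, 12) → (-0.5, 3) − 0.2·(-6, 12) = (0.7, 0.6)
Step 2: at (0.7, 0.6), ∇E = (8.4, 2.4) → (0.7, 0.6) − 0.2·(8.4, 2.4) = (-0.98, 0.12)
Step 3: at (-0.98, 0.12), ∇E = (-11.76, 0.48) → (-0.98, 0.12) − 0.2·(-11.76, 0.48) = (1.372, 0.024)

(1.372, 0.024)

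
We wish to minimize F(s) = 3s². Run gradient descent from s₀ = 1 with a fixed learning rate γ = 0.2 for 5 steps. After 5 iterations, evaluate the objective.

0.0000003072

F′(s) = 6s
Step 1: F′(1) = 6; s₁ = 1 − 0.2·6 = -0.2
Step 2: F′(-0.2) = -1.2; s₂ = -0.2 − 0.2·(-1.2) = 0.04
Step 3: F′(0.04) = 0.24; s₃ = 0.04 − 0.2·0.24 = -0.008
Step 4: F′(-0.008) = -0.048; s₄ = -0.008 − 0.2·(-0.048) = 0.0016
Step 5: F′(0.0016) = 0.0096; s₅ = 0.0016 − 0.2·0.0096 = -0.00032
F(-0.00032) = 0.0000003072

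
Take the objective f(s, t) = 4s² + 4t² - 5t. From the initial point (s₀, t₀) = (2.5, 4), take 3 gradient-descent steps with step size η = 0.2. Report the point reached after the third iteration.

(-0.54, -0.104)

∇f = (8s, 8t - 5)
(s₁, t₁) = (2.5, 4) − 0.2·(20, 27) = (-1.5, -1.4)
(s₂, t₂) = (-1.5, -1.4) − 0.2·(-12, -16.2) = (0.9, 1.84)
(s₃, t₃) = (0.9, 1.84) − 0.2·(7.2, 9.72) = (-0.54, -0.104)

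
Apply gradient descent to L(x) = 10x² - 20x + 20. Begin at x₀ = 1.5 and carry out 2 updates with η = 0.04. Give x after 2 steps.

L′(x) = 20x - 20
x₁ = 1.5 − 0.04·10 = 1.1
x₂ = 1.1 − 0.04·2 = 1.02

1.02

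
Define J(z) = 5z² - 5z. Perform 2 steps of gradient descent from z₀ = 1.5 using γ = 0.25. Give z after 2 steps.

J′(z) = 10z - 5
Step 1: J′(1.5) = 10; z₁ = 1.5 − 0.25·10 = -1
Step 2: J′(-1) = -15; z₂ = -1 − 0.25·(-15) = 2.75

2.75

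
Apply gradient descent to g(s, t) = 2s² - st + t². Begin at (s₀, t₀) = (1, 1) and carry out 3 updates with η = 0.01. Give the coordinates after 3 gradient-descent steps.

(0.913255, 0.969713)

∇g = (4s - t, -s + 2t)
(s₁, t₁) = (1, 1) − 0.01·(3, 1) = (0.97, 0.99)
(s₂, t₂) = (0.97, 0.99) − 0.01·(2.89, 1.01) = (0.9411, 0.9799)
(s₃, t₃) = (0.9411, 0.9799) − 0.01·(2.7845, 1.0187) = (0.913255, 0.969713)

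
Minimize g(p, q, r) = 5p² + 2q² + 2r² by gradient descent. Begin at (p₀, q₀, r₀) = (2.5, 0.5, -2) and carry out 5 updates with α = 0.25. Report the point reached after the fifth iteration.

∇g = (10p, 4q, 4r)
Step 1: at (2.5, 0.5, -2), ∇g = (25, 2, -8) → (2.5, 0.5, -2) − 0.25·(25, 2, -8) = (-3.75, 0, 0)
Step 2: at (-3.75, 0, 0), ∇g = (-37.5, 0, 0) → (-3.75, 0, 0) − 0.25·(-37.5, 0, 0) = (5.625, 0, 0)
Step 3: at (5.625, 0, 0), ∇g = (56.25, 0, 0) → (5.625, 0, 0) − 0.25·(56.25, 0, 0) = (-8.4375, 0, 0)
Step 4: at (-8.4375, 0, 0), ∇g = (-84.375, 0, 0) → (-8.4375, 0, 0) − 0.25·(-84.375, 0, 0) = (12.65625, 0, 0)
Step 5: at (12.65625, 0, 0), ∇g = (126.5625, 0, 0) → (12.65625, 0, 0) − 0.25·(126.5625, 0, 0) = (-18.984375, 0, 0)

(-18.984375, 0, 0)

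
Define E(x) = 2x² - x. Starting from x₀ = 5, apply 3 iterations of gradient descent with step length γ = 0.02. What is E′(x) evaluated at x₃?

E′(x) = 4x - 1
x₁ = 5 − 0.02·19 = 4.62
x₂ = 4.62 − 0.02·17.48 = 4.2704
x₃ = 4.2704 − 0.02·16.0816 = 3.948768
E′(x) at (3.948768) = 14.795072

14.795072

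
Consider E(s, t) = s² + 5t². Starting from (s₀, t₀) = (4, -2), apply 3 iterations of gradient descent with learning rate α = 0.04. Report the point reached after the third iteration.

∇E = (2s, 10t)
Step 1: at (4, -2), ∇E = (8, -20) → (4, -2) − 0.04·(8, -20) = (3.68, -1.2)
Step 2: at (3.68, -1.2), ∇E = (7.36, -12) → (3.68, -1.2) − 0.04·(7.36, -12) = (3.3856, -0.72)
Step 3: at (3.3856, -0.72), ∇E = (6.7712, -7.2) → (3.3856, -0.72) − 0.04·(6.7712, -7.2) = (3.114752, -0.432)

(3.114752, -0.432)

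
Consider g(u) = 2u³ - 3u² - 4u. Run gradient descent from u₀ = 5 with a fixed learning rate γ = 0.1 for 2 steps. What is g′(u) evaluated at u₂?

g′(u) = 6u² - 6u - 4
Step 1: g′(5) = 116; u₁ = 5 − 0.1·116 = -6.6
Step 2: g′(-6.6) = 296.96; u₂ = -6.6 − 0.1·296.96 = -36.296
g′(u) at (-36.296) = 8118.173696

8118.173696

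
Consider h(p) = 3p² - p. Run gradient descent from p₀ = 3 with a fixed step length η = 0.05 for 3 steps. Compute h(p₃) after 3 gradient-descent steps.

h′(p) = 6p - 1
p₁ = 3 − 0.05·17 = 2.15
p₂ = 2.15 − 0.05·11.9 = 1.555
p₃ = 1.555 − 0.05·8.33 = 1.1385
h(1.1385) = 2.75004675

2.75004675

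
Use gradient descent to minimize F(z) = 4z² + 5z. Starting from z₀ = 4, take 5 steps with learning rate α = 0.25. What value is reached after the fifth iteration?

-5.25

F′(z) = 8z + 5
Step 1: F′(4) = 37; z₁ = 4 − 0.25·37 = -5.25
Step 2: F′(-5.25) = -37; z₂ = -5.25 − 0.25·(-37) = 4
Step 3: F′(4) = 37; z₃ = 4 − 0.25·37 = -5.25
Step 4: F′(-5.25) = -37; z₄ = -5.25 − 0.25·(-37) = 4
Step 5: F′(4) = 37; z₅ = 4 − 0.25·37 = -5.25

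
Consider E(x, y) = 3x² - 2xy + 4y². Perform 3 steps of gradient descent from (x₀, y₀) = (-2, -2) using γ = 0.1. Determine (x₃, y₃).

(-0.336, -0.208)

∇E = (6x - 2y, -2x + 8y)
(x₁, y₁) = (-2, -2) − 0.1·(-8, -12) = (-1.2, -0.8)
(x₂, y₂) = (-1.2, -0.8) − 0.1·(-5.6, -4) = (-0.64, -0.4)
(x₃, y₃) = (-0.64, -0.4) − 0.1·(-3.04, -1.92) = (-0.336, -0.208)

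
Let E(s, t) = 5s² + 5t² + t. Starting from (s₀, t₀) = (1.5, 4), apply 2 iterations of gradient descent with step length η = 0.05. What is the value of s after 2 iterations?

∇E = (10s, 10t + 1)
(s₁, t₁) = (1.5, 4) − 0.05·(15, 41) = (0.75, 1.95)
(s₂, t₂) = (0.75, 1.95) − 0.05·(7.5, 20.5) = (0.375, 0.925)
s = 0.375

0.375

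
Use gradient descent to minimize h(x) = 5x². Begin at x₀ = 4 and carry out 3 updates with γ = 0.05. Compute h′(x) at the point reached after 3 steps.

5

h′(x) = 10x
x₁ = 4 − 0.05·40 = 2
x₂ = 2 − 0.05·20 = 1
x₃ = 1 − 0.05·10 = 0.5
h′(x) at (0.5) = 5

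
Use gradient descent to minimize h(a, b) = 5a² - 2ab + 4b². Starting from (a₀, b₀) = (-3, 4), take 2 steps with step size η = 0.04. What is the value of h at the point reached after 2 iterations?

14.3748224

∇h = (10a - 2b, -2a + 8b)
(a₁, b₁) = (-3, 4) − 0.04·(-38, 38) = (-1.48, 2.48)
(a₂, b₂) = (-1.48, 2.48) − 0.04·(-19.76, 22.8) = (-0.6896, 1.568)
h(-0.6896, 1.568) = 14.3748224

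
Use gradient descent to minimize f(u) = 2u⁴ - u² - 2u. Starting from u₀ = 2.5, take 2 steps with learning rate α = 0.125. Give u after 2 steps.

1823.203125

f′(u) = 8u³ - 2u - 2
u₁ = 2.5 − 0.125·118 = -12.25
u₂ = -12.25 − 0.125·(-14683.625) = 1823.203125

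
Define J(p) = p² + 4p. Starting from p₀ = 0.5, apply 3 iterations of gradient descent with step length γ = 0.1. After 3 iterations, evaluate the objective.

-2.3616

J′(p) = 2p + 4
Step 1: J′(0.5) = 5; p₁ = 0.5 − 0.1·5 = 0
Step 2: J′(0) = 4; p₂ = 0 − 0.1·4 = -0.4
Step 3: J′(-0.4) = 3.2; p₃ = -0.4 − 0.1·3.2 = -0.72
J(-0.72) = -2.3616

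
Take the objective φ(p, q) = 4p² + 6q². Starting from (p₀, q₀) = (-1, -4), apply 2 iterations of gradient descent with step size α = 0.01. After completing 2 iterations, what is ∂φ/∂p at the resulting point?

∇φ = (8p, 12q)
(p₁, q₁) = (-1, -4) − 0.01·(-8, -48) = (-0.92, -3.52)
(p₂, q₂) = (-0.92, -3.52) − 0.01·(-7.36, -42.24) = (-0.8464, -3.0976)
∂φ/∂p at (-0.8464, -3.0976) = -6.7712

-6.7712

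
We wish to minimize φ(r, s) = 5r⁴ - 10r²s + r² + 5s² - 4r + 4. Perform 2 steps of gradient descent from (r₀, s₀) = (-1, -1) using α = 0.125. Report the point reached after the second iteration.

(-246.0546875, 27.828125)

∇φ = (20r³ - 20rs + 2r - 4, -10r² + 10s)
Step 1: at (-1, -1), ∇φ = (-46, -20) → (-1, -1) − 0.125·(-46, -20) = (4.75, 1.5)
Step 2: at (4.75, 1.5), ∇φ = (2006.4375, -210.625) → (4.75, 1.5) − 0.125·(2006.4375, -210.625) = (-246.0546875, 27.828125)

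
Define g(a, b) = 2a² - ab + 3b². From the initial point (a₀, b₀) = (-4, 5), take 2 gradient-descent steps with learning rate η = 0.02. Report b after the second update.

∇g = (4a - b, -a + 6b)
(a₁, b₁) = (-4, 5) − 0.02·(-21, 34) = (-3.58, 4.32)
(a₂, b₂) = (-3.58, 4.32) − 0.02·(-18.64, 29.5) = (-3.2072, 3.73)
b = 3.73

3.73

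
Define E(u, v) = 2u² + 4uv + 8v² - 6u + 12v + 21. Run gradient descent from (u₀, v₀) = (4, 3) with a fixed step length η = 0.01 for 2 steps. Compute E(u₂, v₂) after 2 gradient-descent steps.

∇E = (4u + 4v - 6, 4u + 16v + 12)
(u₁, v₁) = (4, 3) − 0.01·(22, 76) = (3.78, 2.24)
(u₂, v₂) = (3.78, 2.24) − 0.01·(18.08, 62.96) = (3.5992, 1.6104)
E(3.5992, 1.6104) = 88.56979328

88.56979328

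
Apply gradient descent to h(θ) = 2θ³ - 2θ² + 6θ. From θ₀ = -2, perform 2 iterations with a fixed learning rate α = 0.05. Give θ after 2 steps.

h′(θ) = 6θ² - 4θ + 6
Step 1: h′(-2) = 38; θ₁ = -2 − 0.05·38 = -3.9
Step 2: h′(-3.9) = 112.86; θ₂ = -3.9 − 0.05·112.86 = -9.543

-9.543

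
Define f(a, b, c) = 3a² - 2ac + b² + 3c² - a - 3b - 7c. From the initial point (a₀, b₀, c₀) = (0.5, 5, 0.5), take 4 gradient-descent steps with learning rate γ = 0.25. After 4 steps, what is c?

∇f = (6a - 2c - 1, 2b - 3, -2a + 6c - 7)
Step 1: at (0.5, 5, 0.5), ∇f = (1, 7, -5) → (0.5, 5, 0.5) − 0.25·(1, 7, -5) = (0.25, 3.25, 1.75)
Step 2: at (0.25, 3.25, 1.75), ∇f = (-3, 3.5, 3) → (0.25, 3.25, 1.75) − 0.25·(-3, 3.5, 3) = (1, 2.375, 1)
Step 3: at (1, 2.375, 1), ∇f = (3, 1.75, -3) → (1, 2.375, 1) − 0.25·(3, 1.75, -3) = (0.25, 1.9375, 1.75)
Step 4: at (0.25, 1.9375, 1.75), ∇f = (-3, 0.875, 3) → (0.25, 1.9375, 1.75) − 0.25·(-3, 0.875, 3) = (1, 1.71875, 1)
c = 1

1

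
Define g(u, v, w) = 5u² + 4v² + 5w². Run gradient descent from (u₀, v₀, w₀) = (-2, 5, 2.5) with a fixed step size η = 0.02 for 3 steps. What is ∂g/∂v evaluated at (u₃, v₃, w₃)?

∇g = (10u, 8v, 10w)
(u₁, v₁, w₁) = (-2, 5, 2.5) − 0.02·(-20, 40, 25) = (-1.6, 4.2, 2)
(u₂, v₂, w₂) = (-1.6, 4.2, 2) − 0.02·(-16, 33.6, 20) = (-1.28, 3.528, 1.6)
(u₃, v₃, w₃) = (-1.28, 3.528, 1.6) − 0.02·(-12.8, 28.224, 16) = (-1.024, 2.96352, 1.28)
∂g/∂v at (-1.024, 2.96352, 1.28) = 23.70816

23.70816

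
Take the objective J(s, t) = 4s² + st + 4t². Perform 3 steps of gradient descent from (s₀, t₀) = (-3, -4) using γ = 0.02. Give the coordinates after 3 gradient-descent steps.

(-1.61176, -2.247816)

∇J = (8s + t, s + 8t)
(s₁, t₁) = (-3, -4) − 0.02·(-28, -35) = (-2.44, -3.3)
(s₂, t₂) = (-2.44, -3.3) − 0.02·(-22.82, -28.84) = (-1.9836, -2.7232)
(s₃, t₃) = (-1.9836, -2.7232) − 0.02·(-18.592, -23.7692) = (-1.61176, -2.247816)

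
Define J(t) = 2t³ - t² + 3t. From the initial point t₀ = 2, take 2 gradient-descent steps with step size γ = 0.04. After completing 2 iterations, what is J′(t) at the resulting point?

J′(t) = 6t² - 2t + 3
t₁ = 2 − 0.04·23 = 1.08
t₂ = 1.08 − 0.04·7.8384 = 0.766464
J′(t) at (0.766464) = 4.991874379776

4.991874379776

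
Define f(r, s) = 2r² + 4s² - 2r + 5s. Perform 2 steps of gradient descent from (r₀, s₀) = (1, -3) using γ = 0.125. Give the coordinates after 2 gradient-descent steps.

∇f = (4r - 2, 8s + 5)
(r₁, s₁) = (1, -3) − 0.125·(2, -19) = (0.75, -0.625)
(r₂, s₂) = (0.75, -0.625) − 0.125·(1, 0) = (0.625, -0.625)

(0.625, -0.625)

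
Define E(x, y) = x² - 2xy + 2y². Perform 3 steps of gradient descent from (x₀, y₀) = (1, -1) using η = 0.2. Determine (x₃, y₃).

∇E = (2x - 2y, -2x + 4y)
(x₁, y₁) = (1, -1) − 0.2·(4, -6) = (0.2, 0.2)
(x₂, y₂) = (0.2, 0.2) − 0.2·(0, 0.4) = (0.2, 0.12)
(x₃, y₃) = (0.2, 0.12) − 0.2·(0.16, 0.08) = (0.168, 0.104)

(0.168, 0.104)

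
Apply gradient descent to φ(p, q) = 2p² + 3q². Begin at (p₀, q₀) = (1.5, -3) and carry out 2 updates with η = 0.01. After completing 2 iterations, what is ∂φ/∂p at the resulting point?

5.5296

∇φ = (4p, 6q)
Step 1: at (1.5, -3), ∇φ = (6, -18) → (1.5, -3) − 0.01·(6, -18) = (1.44, -2.82)
Step 2: at (1.44, -2.82), ∇φ = (5.76, -16.92) → (1.44, -2.82) − 0.01·(5.76, -16.92) = (1.3824, -2.6508)
∂φ/∂p at (1.3824, -2.6508) = 5.5296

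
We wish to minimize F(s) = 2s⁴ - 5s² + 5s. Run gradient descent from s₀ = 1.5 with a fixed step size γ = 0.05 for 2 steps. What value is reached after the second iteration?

F′(s) = 8s³ - 10s + 5
Step 1: F′(1.5) = 17; s₁ = 1.5 − 0.05·17 = 0.65
Step 2: F′(0.65) = 0.697; s₂ = 0.65 − 0.05·0.697 = 0.61515

0.61515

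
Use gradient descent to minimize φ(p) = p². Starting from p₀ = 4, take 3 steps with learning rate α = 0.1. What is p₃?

2.048

φ′(p) = 2p
Step 1: φ′(4) = 8; p₁ = 4 − 0.1·8 = 3.2
Step 2: φ′(3.2) = 6.4; p₂ = 3.2 − 0.1·6.4 = 2.56
Step 3: φ′(2.56) = 5.12; p₃ = 2.56 − 0.1·5.12 = 2.048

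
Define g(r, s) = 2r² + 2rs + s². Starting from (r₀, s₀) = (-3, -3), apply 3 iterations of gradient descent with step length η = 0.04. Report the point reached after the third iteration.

∇g = (4r + 2s, 2r + 2s)
Step 1: at (-3, -3), ∇g = (-18, -12) → (-3, -3) − 0.04·(-18, -12) = (-2.28, -2.52)
Step 2: at (-2.28, -2.52), ∇g = (-14.16, -9.6) → (-2.28, -2.52) − 0.04·(-14.16, -9.6) = (-1.7136, -2.136)
Step 3: at (-1.7136, -2.136), ∇g = (-11.1264, -7.6992) → (-1.7136, -2.136) − 0.04·(-11.1264, -7.6992) = (-1.268544, -1.828032)

(-1.268544, -1.828032)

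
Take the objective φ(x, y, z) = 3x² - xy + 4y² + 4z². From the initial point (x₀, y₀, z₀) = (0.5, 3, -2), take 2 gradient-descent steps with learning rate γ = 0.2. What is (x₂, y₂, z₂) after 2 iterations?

∇φ = (6x - y, -x + 8y, 8z)
(x₁, y₁, z₁) = (0.5, 3, -2) − 0.2·(0, 23.5, -16) = (0.5, -1.7, 1.2)
(x₂, y₂, z₂) = (0.5, -1.7, 1.2) − 0.2·(4.7, -14.1, 9.6) = (-0.44, 1.12, -0.72)

(-0.44, 1.12, -0.72)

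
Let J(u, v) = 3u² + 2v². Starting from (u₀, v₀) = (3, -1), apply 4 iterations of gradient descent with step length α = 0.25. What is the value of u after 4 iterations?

∇J = (6u, 4v)
Step 1: at (3, -1), ∇J = (18, -4) → (3, -1) − 0.25·(18, -4) = (-1.5, 0)
Step 2: at (-1.5, 0), ∇J = (-9, 0) → (-1.5, 0) − 0.25·(-9, 0) = (0.75, 0)
Step 3: at (0.75, 0), ∇J = (4.5, 0) → (0.75, 0) − 0.25·(4.5, 0) = (-0.375, 0)
Step 4: at (-0.375, 0), ∇J = (-2.25, 0) → (-0.375, 0) − 0.25·(-2.25, 0) = (0.1875, 0)
u = 0.1875

0.1875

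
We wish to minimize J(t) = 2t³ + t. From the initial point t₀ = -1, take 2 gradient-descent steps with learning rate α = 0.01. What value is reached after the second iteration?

-1.148694

J′(t) = 6t² + 1
Step 1: J′(-1) = 7; t₁ = -1 − 0.01·7 = -1.07
Step 2: J′(-1.07) = 7.8694; t₂ = -1.07 − 0.01·7.8694 = -1.148694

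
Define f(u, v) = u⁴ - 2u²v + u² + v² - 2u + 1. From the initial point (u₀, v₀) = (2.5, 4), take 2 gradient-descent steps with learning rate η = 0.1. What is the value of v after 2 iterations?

3.5605

∇f = (4u³ - 4uv + 2u - 2, -2u² + 2v)
Step 1: at (2.5, 4), ∇f = (25.5, -4.5) → (2.5, 4) − 0.1·(25.5, -4.5) = (-0.05, 4.45)
Step 2: at (-0.05, 4.45), ∇f = (-1.2105, 8.895) → (-0.05, 4.45) − 0.1·(-1.2105, 8.895) = (0.07105, 3.5605)
v = 3.5605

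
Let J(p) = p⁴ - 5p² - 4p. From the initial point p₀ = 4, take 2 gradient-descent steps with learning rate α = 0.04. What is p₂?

8.27446272

J′(p) = 4p³ - 10p - 4
p₁ = 4 − 0.04·212 = -4.48
p₂ = -4.48 − 0.04·(-318.861568) = 8.27446272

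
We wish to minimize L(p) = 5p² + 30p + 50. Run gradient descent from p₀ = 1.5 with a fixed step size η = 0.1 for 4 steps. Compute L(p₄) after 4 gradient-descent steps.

L′(p) = 10p + 30
Step 1: L′(1.5) = 45; p₁ = 1.5 − 0.1·45 = -3
Step 2: L′(-3) = 0; p₂ = -3 − 0.1·0 = -3
Step 3: L′(-3) = 0; p₃ = -3 − 0.1·0 = -3
Step 4: L′(-3) = 0; p₄ = -3 − 0.1·0 = -3
L(-3) = 5

5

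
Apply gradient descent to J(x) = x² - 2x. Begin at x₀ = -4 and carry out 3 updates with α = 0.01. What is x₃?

-3.70596

J′(x) = 2x - 2
Step 1: J′(-4) = -10; x₁ = -4 − 0.01·(-10) = -3.9
Step 2: J′(-3.9) = -9.8; x₂ = -3.9 − 0.01·(-9.8) = -3.802
Step 3: J′(-3.802) = -9.604; x₃ = -3.802 − 0.01·(-9.604) = -3.70596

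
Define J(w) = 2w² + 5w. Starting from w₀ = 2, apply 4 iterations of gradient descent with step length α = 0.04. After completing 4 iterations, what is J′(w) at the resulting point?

6.47232768

J′(w) = 4w + 5
Step 1: J′(2) = 13; w₁ = 2 − 0.04·13 = 1.48
Step 2: J′(1.48) = 10.92; w₂ = 1.48 − 0.04·10.92 = 1.0432
Step 3: J′(1.0432) = 9.1728; w₃ = 1.0432 − 0.04·9.1728 = 0.676288
Step 4: J′(0.676288) = 7.705152; w₄ = 0.676288 − 0.04·7.705152 = 0.36808192
J′(w) at (0.36808192) = 6.47232768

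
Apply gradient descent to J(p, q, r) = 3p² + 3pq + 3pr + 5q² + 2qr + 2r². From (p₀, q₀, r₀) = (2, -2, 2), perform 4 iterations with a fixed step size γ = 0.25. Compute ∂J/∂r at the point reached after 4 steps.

13.75

∇J = (6p + 3q + 3r, 3p + 10q + 2r, 3p + 2q + 4r)
(p₁, q₁, r₁) = (2, -2, 2) − 0.25·(12, -10, 10) = (-1, 0.5, -0.5)
(p₂, q₂, r₂) = (-1, 0.5, -0.5) − 0.25·(-6, 1, -4) = (0.5, 0.25, 0.5)
(p₃, q₃, r₃) = (0.5, 0.25, 0.5) − 0.25·(5.25, 5, 4) = (-0.8125, -1, -0.5)
(p₄, q₄, r₄) = (-0.8125, -1, -0.5) − 0.25·(-9.375, -13.4375, -6.4375) = (1.53125, 2.359375, 1.109375)
∂J/∂r at (1.53125, 2.359375, 1.109375) = 13.75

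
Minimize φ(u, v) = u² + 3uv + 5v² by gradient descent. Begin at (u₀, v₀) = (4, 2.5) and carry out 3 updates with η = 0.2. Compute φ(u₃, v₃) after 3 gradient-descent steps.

∇φ = (2u + 3v, 3u + 10v)
(u₁, v₁) = (4, 2.5) − 0.2·(15.5, 37) = (0.9, -4.9)
(u₂, v₂) = (0.9, -4.9) − 0.2·(-12.9, -46.3) = (3.48, 4.36)
(u₃, v₃) = (3.48, 4.36) − 0.2·(20.04, 54.04) = (-0.528, -6.448)
φ(-0.528, -6.448) = 218.375936

218.375936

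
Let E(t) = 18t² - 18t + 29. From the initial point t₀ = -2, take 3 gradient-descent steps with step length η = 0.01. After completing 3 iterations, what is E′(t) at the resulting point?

E′(t) = 36t - 18
t₁ = -2 − 0.01·(-90) = -1.1
t₂ = -1.1 − 0.01·(-57.6) = -0.524
t₃ = -0.524 − 0.01·(-36.864) = -0.15536
E′(t) at (-0.15536) = -23.59296

-23.59296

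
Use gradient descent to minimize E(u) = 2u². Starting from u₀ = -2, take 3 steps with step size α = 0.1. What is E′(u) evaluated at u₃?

E′(u) = 4u
u₁ = -2 − 0.1·(-8) = -1.2
u₂ = -1.2 − 0.1·(-4.8) = -0.72
u₃ = -0.72 − 0.1·(-2.88) = -0.432
E′(u) at (-0.432) = -1.728

-1.728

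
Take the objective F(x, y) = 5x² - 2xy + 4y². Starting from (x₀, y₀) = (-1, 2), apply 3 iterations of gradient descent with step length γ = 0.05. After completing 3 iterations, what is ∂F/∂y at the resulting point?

∇F = (10x - 2y, -2x + 8y)
(x₁, y₁) = (-1, 2) − 0.05·(-14, 18) = (-0.3, 1.1)
(x₂, y₂) = (-0.3, 1.1) − 0.05·(-5.2, 9.4) = (-0.04, 0.63)
(x₃, y₃) = (-0.04, 0.63) − 0.05·(-1.66, 5.12) = (0.043, 0.374)
∂F/∂y at (0.043, 0.374) = 2.906

2.906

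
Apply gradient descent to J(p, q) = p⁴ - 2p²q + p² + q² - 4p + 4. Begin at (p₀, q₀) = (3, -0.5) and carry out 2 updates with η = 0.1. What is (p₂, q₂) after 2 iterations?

(243.1264, 15.912)

∇J = (4p³ - 4pq + 2p - 4, -2p² + 2q)
Step 1: at (3, -0.5), ∇J = (116, -19) → (3, -0.5) − 0.1·(116, -19) = (-8.6, 1.4)
Step 2: at (-8.6, 1.4), ∇J = (-2517.264, -145.12) → (-8.6, 1.4) − 0.1·(-2517.264, -145.12) = (243.1264, 15.912)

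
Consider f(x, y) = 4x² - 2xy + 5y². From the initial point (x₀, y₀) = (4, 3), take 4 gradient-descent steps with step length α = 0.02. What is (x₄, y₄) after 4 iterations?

(2.28318464, 1.60178688)

∇f = (8x - 2y, -2x + 10y)
Step 1: at (4, 3), ∇f = (26, 22) → (4, 3) − 0.02·(26, 22) = (3.48, 2.56)
Step 2: at (3.48, 2.56), ∇f = (22.72, 18.64) → (3.48, 2.56) − 0.02·(22.72, 18.64) = (3.0256, 2.1872)
Step 3: at (3.0256, 2.1872), ∇f = (19.8304, 15.8208) → (3.0256, 2.1872) − 0.02·(19.8304, 15.8208) = (2.628992, 1.870784)
Step 4: at (2.628992, 1.870784), ∇f = (17.290368, 13.449856) → (2.628992, 1.870784) − 0.02·(17.290368, 13.449856) = (2.28318464, 1.60178688)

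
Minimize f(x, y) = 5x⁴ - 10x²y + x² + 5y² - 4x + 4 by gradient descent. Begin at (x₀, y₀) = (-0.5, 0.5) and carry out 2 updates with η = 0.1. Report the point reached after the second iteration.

∇f = (20x³ - 20xy + 2x - 4, -10x² + 10y)
(x₁, y₁) = (-0.5, 0.5) − 0.1·(-2.5, 2.5) = (-0.25, 0.25)
(x₂, y₂) = (-0.25, 0.25) − 0.1·(-3.5625, 1.875) = (0.10625, 0.0625)

(0.10625, 0.0625)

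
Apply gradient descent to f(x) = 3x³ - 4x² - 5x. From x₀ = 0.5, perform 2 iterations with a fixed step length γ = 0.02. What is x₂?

0.7640195

f′(x) = 9x² - 8x - 5
x₁ = 0.5 − 0.02·(-6.75) = 0.635
x₂ = 0.635 − 0.02·(-6.450975) = 0.7640195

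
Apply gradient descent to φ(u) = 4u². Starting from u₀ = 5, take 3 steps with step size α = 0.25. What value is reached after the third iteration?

φ′(u) = 8u
Step 1: φ′(5) = 40; u₁ = 5 − 0.25·40 = -5
Step 2: φ′(-5) = -40; u₂ = -5 − 0.25·(-40) = 5
Step 3: φ′(5) = 40; u₃ = 5 − 0.25·40 = -5

-5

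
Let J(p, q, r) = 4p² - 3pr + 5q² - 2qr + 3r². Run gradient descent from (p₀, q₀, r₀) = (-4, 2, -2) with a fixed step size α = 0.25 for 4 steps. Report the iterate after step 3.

(3.53125, -8.0625, 0.125)

∇J = (8p - 3r, 10q - 2r, -3p - 2q + 6r)
Step 1: at (-4, 2, -2), ∇J = (-26, 24, -4) → (-4, 2, -2) − 0.25·(-26, 24, -4) = (2.5, -4, -1)
Step 2: at (2.5, -4, -1), ∇J = (23, -38, -5.5) → (2.5, -4, -1) − 0.25·(23, -38, -5.5) = (-3.25, 5.5, 0.375)
Step 3: at (-3.25, 5.5, 0.375), ∇J = (-27.125, 54.25, 1) → (-3.25, 5.5, 0.375) − 0.25·(-27.125, 54.25, 1) = (3.53125, -8.0625, 0.125)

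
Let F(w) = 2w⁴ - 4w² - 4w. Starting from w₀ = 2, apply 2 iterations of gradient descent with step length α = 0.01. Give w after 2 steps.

1.42108672

F′(w) = 8w³ - 8w - 4
Step 1: F′(2) = 44; w₁ = 2 − 0.01·44 = 1.56
Step 2: F′(1.56) = 13.891328; w₂ = 1.56 − 0.01·13.891328 = 1.42108672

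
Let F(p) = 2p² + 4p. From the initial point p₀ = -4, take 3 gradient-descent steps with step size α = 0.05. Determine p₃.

F′(p) = 4p + 4
p₁ = -4 − 0.05·(-12) = -3.4
p₂ = -3.4 − 0.05·(-9.6) = -2.92
p₃ = -2.92 − 0.05·(-7.68) = -2.536

-2.536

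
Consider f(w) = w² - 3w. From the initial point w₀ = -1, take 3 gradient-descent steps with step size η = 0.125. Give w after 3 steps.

0.4453125

f′(w) = 2w - 3
Step 1: f′(-1) = -5; w₁ = -1 − 0.125·(-5) = -0.375
Step 2: f′(-0.375) = -3.75; w₂ = -0.375 − 0.125·(-3.75) = 0.09375
Step 3: f′(0.09375) = -2.8125; w₃ = 0.09375 − 0.125·(-2.8125) = 0.4453125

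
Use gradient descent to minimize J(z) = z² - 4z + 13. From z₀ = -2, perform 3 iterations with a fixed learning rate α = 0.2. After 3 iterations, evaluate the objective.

J′(z) = 2z - 4
Step 1: J′(-2) = -8; z₁ = -2 − 0.2·(-8) = -0.4
Step 2: J′(-0.4) = -4.8; z₂ = -0.4 − 0.2·(-4.8) = 0.56
Step 3: J′(0.56) = -2.88; z₃ = 0.56 − 0.2·(-2.88) = 1.136
J(1.136) = 9.746496

9.746496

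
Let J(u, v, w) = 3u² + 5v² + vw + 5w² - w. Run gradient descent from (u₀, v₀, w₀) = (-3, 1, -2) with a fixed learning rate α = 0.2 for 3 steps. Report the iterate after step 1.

∇J = (6u, 10v + w, v + 10w - 1)
Step 1: at (-3, 1, -2), ∇J = (-18, 8, -20) → (-3, 1, -2) − 0.2·(-18, 8, -20) = (0.6, -0.6, 2)

(0.6, -0.6, 2)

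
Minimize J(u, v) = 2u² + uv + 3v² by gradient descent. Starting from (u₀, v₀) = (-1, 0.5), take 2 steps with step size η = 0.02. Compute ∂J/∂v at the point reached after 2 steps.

1.6756

∇J = (4u + v, u + 6v)
Step 1: at (-1, 0.5), ∇J = (-3.5, 2) → (-1, 0.5) − 0.02·(-3.5, 2) = (-0.93, 0.46)
Step 2: at (-0.93, 0.46), ∇J = (-3.26, 1.83) → (-0.93, 0.46) − 0.02·(-3.26, 1.83) = (-0.8648, 0.4234)
∂J/∂v at (-0.8648, 0.4234) = 1.6756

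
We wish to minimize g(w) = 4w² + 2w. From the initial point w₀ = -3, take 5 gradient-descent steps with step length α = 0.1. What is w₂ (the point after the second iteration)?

-0.36

g′(w) = 8w + 2
Step 1: g′(-3) = -22; w₁ = -3 − 0.1·(-22) = -0.8
Step 2: g′(-0.8) = -4.4; w₂ = -0.8 − 0.1·(-4.4) = -0.36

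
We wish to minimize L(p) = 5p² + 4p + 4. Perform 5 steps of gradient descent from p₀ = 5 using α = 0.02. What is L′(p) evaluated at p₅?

17.69472

L′(p) = 10p + 4
p₁ = 5 − 0.02·54 = 3.92
p₂ = 3.92 − 0.02·43.2 = 3.056
p₃ = 3.056 − 0.02·34.56 = 2.3648
p₄ = 2.3648 − 0.02·27.648 = 1.81184
p₅ = 1.81184 − 0.02·22.1184 = 1.369472
L′(p) at (1.369472) = 17.69472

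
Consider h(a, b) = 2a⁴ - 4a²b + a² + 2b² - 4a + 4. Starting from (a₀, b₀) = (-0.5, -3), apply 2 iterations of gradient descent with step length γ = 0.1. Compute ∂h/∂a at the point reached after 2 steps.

∇h = (8a³ - 8ab + 2a - 4, -4a² + 4b)
(a₁, b₁) = (-0.5, -3) − 0.1·(-18, -13) = (1.3, -1.7)
(a₂, b₂) = (1.3, -1.7) − 0.1·(33.856, -13.56) = (-2.0856, -0.344)
∂h/∂a at (-2.0856, -0.344) = -86.485102256128

-86.485102256128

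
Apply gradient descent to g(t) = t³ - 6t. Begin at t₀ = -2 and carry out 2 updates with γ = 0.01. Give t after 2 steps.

g′(t) = 3t² - 6
Step 1: g′(-2) = 6; t₁ = -2 − 0.01·6 = -2.06
Step 2: g′(-2.06) = 6.7308; t₂ = -2.06 − 0.01·6.7308 = -2.127308

-2.127308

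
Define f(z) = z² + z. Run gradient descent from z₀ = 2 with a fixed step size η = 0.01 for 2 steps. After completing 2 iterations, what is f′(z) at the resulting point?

f′(z) = 2z + 1
z₁ = 2 − 0.01·5 = 1.95
z₂ = 1.95 − 0.01·4.9 = 1.901
f′(z) at (1.901) = 4.802

4.802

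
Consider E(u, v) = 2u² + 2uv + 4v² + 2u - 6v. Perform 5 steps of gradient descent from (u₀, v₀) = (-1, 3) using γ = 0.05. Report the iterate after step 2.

(-1.28, 1.74)

∇E = (4u + 2v + 2, 2u + 8v - 6)
(u₁, v₁) = (-1, 3) − 0.05·(4, 16) = (-1.2, 2.2)
(u₂, v₂) = (-1.2, 2.2) − 0.05·(1.6, 9.2) = (-1.28, 1.74)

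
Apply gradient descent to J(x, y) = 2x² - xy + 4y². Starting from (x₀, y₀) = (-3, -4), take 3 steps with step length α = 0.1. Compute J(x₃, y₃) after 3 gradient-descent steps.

∇J = (4x - y, -x + 8y)
(x₁, y₁) = (-3, -4) − 0.1·(-8, -29) = (-2.2, -1.1)
(x₂, y₂) = (-2.2, -1.1) − 0.1·(-7.7, -6.6) = (-1.43, -0.44)
(x₃, y₃) = (-1.43, -0.44) − 0.1·(-5.28, -2.09) = (-0.902, -0.231)
J(-0.902, -0.231) = 1.63229

1.63229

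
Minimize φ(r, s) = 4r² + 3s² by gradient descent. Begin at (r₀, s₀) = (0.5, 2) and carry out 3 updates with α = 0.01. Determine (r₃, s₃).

(0.389344, 1.661168)

∇φ = (8r, 6s)
Step 1: at (0.5, 2), ∇φ = (4, 12) → (0.5, 2) − 0.01·(4, 12) = (0.46, 1.88)
Step 2: at (0.46, 1.88), ∇φ = (3.68, 11.28) → (0.46, 1.88) − 0.01·(3.68, 11.28) = (0.4232, 1.7672)
Step 3: at (0.4232, 1.7672), ∇φ = (3.3856, 10.6032) → (0.4232, 1.7672) − 0.01·(3.3856, 10.6032) = (0.389344, 1.661168)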